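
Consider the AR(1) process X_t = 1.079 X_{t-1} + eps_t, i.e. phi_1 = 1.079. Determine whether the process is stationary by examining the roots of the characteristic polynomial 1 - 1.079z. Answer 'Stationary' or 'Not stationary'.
\text{Not stationary}

The AR(p) characteristic polynomial is P(z) = 1 - 1.079z.
Stationarity requires all roots to lie outside the unit circle, i.e. |z| > 1 for every root.
This is linear in z: 1 + (-1.079) z = 0  =>  z = -1/(-1.079) = 0.926784,  |z| = 0.926784.
Moduli of all roots: 0.9268.
All moduli strictly greater than 1? No.
Verdict: Not stationary.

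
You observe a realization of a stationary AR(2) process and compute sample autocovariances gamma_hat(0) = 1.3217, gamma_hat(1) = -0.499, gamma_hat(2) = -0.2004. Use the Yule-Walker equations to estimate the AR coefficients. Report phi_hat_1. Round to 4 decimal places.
\hat\phi_{1} = -0.5071

The Yule-Walker equations for an AR(p) process read, in matrix form,
  Gamma_p phi = r_p,   with   (Gamma_p)_{ij} = gamma(|i - j|),
                       (r_p)_i = gamma(i),   i,j = 1..p.
Substitute the sample gammas (Toeplitz matrix and right-hand side of size 2):
  Gamma_p = [[1.3217, -0.499], [-0.499, 1.3217]]
  r_p     = [-0.499, -0.2004]
Written out:
  1.3217 phi_1 - 0.499 phi_2 = -0.499
  -0.499 phi_1 + 1.3217 phi_2 = -0.2004
Solve by Cramer's rule:
  det = gamma(0)^2 - gamma(1)^2 = (1.3217)^2 - (-0.499)^2 = 1.74689089 - 0.249001 = 1.49788989
  phi_hat_1 = [gamma(1) gamma(0) - gamma(1) gamma(2)] / det = [(-0.499)(1.3217) - (-0.499)(-0.2004)] / 1.49788989 = -0.7595279 / 1.49788989 = -0.5071
  phi_hat_2 = [gamma(0) gamma(2) - gamma(1)^2] / det = [(1.3217)(-0.2004) - (-0.499)^2] / 1.49788989 = -0.51386968 / 1.49788989 = -0.3431
So phi_hat = [-0.5071, -0.3431].
Therefore phi_hat_1 = -0.5071.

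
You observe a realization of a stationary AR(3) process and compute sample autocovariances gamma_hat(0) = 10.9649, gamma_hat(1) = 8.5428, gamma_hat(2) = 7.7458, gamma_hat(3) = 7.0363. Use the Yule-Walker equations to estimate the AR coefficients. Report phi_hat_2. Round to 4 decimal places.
\hat\phi_{2} = 0.2000

The Yule-Walker equations for an AR(p) process read, in matrix form,
  Gamma_p phi = r_p,   with   (Gamma_p)_{ij} = gamma(|i - j|),
                       (r_p)_i = gamma(i),   i,j = 1..p.
Substitute the sample gammas (Toeplitz matrix and right-hand side of size 3):
  Gamma_p = [[10.9649, 8.5428, 7.7458], [8.5428, 10.9649, 8.5428], [7.7458, 8.5428, 10.9649]]
  r_p     = [8.5428, 7.7458, 7.0363]
Written out (R1..R3):
  (R1) 10.9649 phi_1 + 8.5428 phi_2 + 7.7458 phi_3 = 8.5428
  (R2) 8.5428 phi_1 + 10.9649 phi_2 + 8.5428 phi_3 = 7.7458
  (R3) 7.7458 phi_1 + 8.5428 phi_2 + 10.9649 phi_3 = 7.0363
Gaussian elimination:
  R2 <- R2 - (8.5428/10.9649) R1 = R2 - (0.779104) R1:  4.309168 phi_2 + 2.508014 phi_3 = 1.090068
  R3 <- R3 - (7.7458/10.9649) R1 = R3 - (0.706418) R1:  2.508014 phi_2 + 5.493129 phi_3 = 1.001514
  R3 <- R3 - (2.508014/4.309168) R2 = R3 - (0.582018) R2:  4.033419 phi_3 = 0.367075
Back-substitution:
  phi_hat_3 = 0.367075 / 4.033419 = 0.091008
  phi_hat_2 = (1.090068 - (2.508014)(0.091008)) / 4.309168 = 0.199996
  phi_hat_1 = (8.5428 - (8.5428)(0.199996) - (7.7458)(0.091008)) / 10.9649 = 0.558996
So phi_hat = [0.5590, 0.2000, 0.0910].
Therefore phi_hat_2 = 0.2000.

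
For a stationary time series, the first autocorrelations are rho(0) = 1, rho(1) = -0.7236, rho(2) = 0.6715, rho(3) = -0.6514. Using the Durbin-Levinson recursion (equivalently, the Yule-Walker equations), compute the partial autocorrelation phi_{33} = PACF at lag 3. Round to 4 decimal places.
\phi_{33} = -0.2130

The PACF at lag k is phi_{kk}, the last component of the solution
to the Yule-Walker system G_k phi = r_k where
  (G_k)_{ij} = rho(|i - j|), (r_k)_i = rho(i), i,j = 1..k.
Equivalently, Durbin-Levinson gives phi_{kk} iteratively:
  phi_{11} = rho(1)
  phi_{kk} = [rho(k) - sum_{j=1..k-1} phi_{k-1,j} rho(k-j)]
            / [1 - sum_{j=1..k-1} phi_{k-1,j} rho(j)],
  phi_{k,j} = phi_{k-1,j} - phi_{kk} phi_{k-1,k-j},  j = 1..k-1.
Step k = 1:
  phi_11 = rho(1) = -0.7236.
Step k = 2:
  phi_22 = [rho(2) - phi_11 rho(1)] / [1 - phi_11 rho(1)] = [0.6715 - (-0.7236)(-0.7236)] / [1 - (-0.7236)(-0.7236)]
         = 0.14790304 / 0.47640304 = 0.310458.
  Update: phi_21 = phi_11 - phi_22 phi_11 = -0.7236 - (0.310458)(-0.7236) = -0.498953.
Step k = 3:
  phi_33 = [rho(3) - phi_21 rho(2) - phi_22 rho(1)] / [1 - phi_21 rho(1) - phi_22 rho(2)]
    numerator   = -0.6514 - (-0.498953)(0.6715) - (0.310458)(-0.7236) = -0.09170597
    denominator = 1 - (-0.498953)(-0.7236) - (0.310458)(0.6715) = 0.43048539
  phi_33 = -0.09170597 / 0.43048539 = -0.213.
Therefore phi_{33} = -0.2130.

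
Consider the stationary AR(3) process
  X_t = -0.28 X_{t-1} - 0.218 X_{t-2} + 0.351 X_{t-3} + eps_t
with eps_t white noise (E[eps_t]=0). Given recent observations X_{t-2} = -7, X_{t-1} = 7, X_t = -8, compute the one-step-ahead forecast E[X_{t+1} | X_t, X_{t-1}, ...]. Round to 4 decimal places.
E[X_{t+1} \mid \mathcal F_t] = -1.7430

For an AR(p) model X_t = c + sum_i phi_i X_{t-i} + eps_t, the
one-step-ahead conditional mean is
  E[X_{t+1} | X_t, ...] = c + sum_i phi_i X_{t+1-i}.
Substitute known values:
  E[X_{t+1} | ...] = (-0.28) * (-8) + (-0.218) * (7) + (0.351) * (-7)
                   = -1.7430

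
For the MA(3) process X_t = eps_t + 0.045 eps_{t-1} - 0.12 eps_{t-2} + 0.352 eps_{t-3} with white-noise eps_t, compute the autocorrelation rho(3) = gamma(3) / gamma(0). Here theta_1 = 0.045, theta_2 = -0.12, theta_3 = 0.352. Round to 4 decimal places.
\rho(3) = 0.3087

For an MA(q) process with theta_0 = 1, the autocovariance is
  gamma(k) = sigma^2 * sum_{i=0..q-k} theta_i * theta_{i+k},
and rho(k) = gamma(k) / gamma(0). Sigma^2 cancels.
  numerator   = (1)*(0.352) = 0.352.
  denominator = (1)^2 + (0.045)^2 + (-0.12)^2 + (0.352)^2 = 1.140329.
  rho(3) = 0.352 / 1.140329 = 0.3087.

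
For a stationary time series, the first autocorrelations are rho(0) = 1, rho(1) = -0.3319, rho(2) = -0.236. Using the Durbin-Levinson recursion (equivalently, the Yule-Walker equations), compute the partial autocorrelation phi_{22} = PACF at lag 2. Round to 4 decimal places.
\phi_{22} = -0.3890

The PACF at lag k is phi_{kk}, the last component of the solution
to the Yule-Walker system G_k phi = r_k where
  (G_k)_{ij} = rho(|i - j|), (r_k)_i = rho(i), i,j = 1..k.
Equivalently, Durbin-Levinson gives phi_{kk} iteratively:
  phi_{11} = rho(1)
  phi_{kk} = [rho(k) - sum_{j=1..k-1} phi_{k-1,j} rho(k-j)]
            / [1 - sum_{j=1..k-1} phi_{k-1,j} rho(j)],
  phi_{k,j} = phi_{k-1,j} - phi_{kk} phi_{k-1,k-j},  j = 1..k-1.
Step k = 1:
  phi_11 = rho(1) = -0.3319.
Step k = 2:
  phi_22 = [rho(2) - phi_11 rho(1)] / [1 - phi_11 rho(1)] = [-0.236 - (-0.3319)(-0.3319)] / [1 - (-0.3319)(-0.3319)]
         = -0.34615761 / 0.88984239 = -0.389.
Therefore phi_{22} = -0.3890.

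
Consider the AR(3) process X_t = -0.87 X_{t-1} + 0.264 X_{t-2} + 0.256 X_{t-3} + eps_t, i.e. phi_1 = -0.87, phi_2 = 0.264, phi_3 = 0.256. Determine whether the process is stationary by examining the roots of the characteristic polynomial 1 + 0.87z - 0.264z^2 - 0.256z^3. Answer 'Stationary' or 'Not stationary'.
\text{Stationary}

The AR(p) characteristic polynomial is P(z) = 1 + 0.87z - 0.264z^2 - 0.256z^3.
Stationarity requires all roots to lie outside the unit circle, i.e. |z| > 1 for every root.
Degree 3: look for a simple real root z0 first, then factor out (1 - z/z0) and solve the remaining quadratic.
Testing z0 = -1.25: P(-1.25) = 1 + (0.87)(-1.25) + (-0.264)(-1.25)^2 + (-0.256)(-1.25)^3
  = 1 + (-1.0875) + (-0.4125) + (0.5) = 0.  So z_0 = -1.25 is a root, |z_0| = 1.25.
Divide out the factor (1 + 0.8 z) = (1 - z/z0) (since 1/z0 = -0.8):
  P(z) = (1 + 0.8 z)(1 + (0.07) z + (-0.32) z^2)
  [check: z-coef 0.07 - (-0.8) = 0.87; z^2-coef -0.32 - (-0.8)(0.07) = -0.264; z^3-coef -(-0.8)(-0.32) = -0.256.]
Remaining roots from the quadratic factor 1 + (0.07) z + (-0.32) z^2:
  Set 1 + (0.07) z + (-0.32) z^2 = 0, i.e. a z^2 + b z + c = 0 with a = -0.32, b = 0.07, c = 1.
  Discriminant D = b^2 - 4ac = (0.07)^2 - 4*(-0.32)*1 = 0.0049 - (-1.28) = 1.2849.
  D >= 0, so the roots are real: z = (-b +/- sqrt(D)) / (2a) = (-0.07 +/- 1.133534) / (-0.64).
    z_1 = (-0.07 + 1.133534) / (-0.64) = -1.6618,   |z_1| = 1.6618.
    z_2 = (-0.07 - 1.133534) / (-0.64) = 1.8805,   |z_2| = 1.8805.
Moduli of all roots: 1.2500, 1.6618, 1.8805.
All moduli strictly greater than 1? Yes.
Verdict: Stationary.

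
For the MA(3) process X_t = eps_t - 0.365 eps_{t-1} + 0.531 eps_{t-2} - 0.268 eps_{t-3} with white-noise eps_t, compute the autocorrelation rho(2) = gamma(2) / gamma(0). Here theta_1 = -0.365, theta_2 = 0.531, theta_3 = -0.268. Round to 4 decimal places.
\rho(2) = 0.4229

For an MA(q) process with theta_0 = 1, the autocovariance is
  gamma(k) = sigma^2 * sum_{i=0..q-k} theta_i * theta_{i+k},
and rho(k) = gamma(k) / gamma(0). Sigma^2 cancels.
  numerator   = (1)*(0.531) + (-0.365)*(-0.268) = 0.62882.
  denominator = (1)^2 + (-0.365)^2 + (0.531)^2 + (-0.268)^2 = 1.48701.
  rho(2) = 0.62882 / 1.48701 = 0.4229.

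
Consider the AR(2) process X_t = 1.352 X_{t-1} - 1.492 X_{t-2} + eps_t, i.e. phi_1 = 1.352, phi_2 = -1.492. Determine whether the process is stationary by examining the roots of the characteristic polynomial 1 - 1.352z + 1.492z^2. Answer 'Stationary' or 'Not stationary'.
\text{Not stationary}

The AR(p) characteristic polynomial is P(z) = 1 - 1.352z + 1.492z^2.
Stationarity requires all roots to lie outside the unit circle, i.e. |z| > 1 for every root.
Set 1 + (-1.352) z + (1.492) z^2 = 0, i.e. a z^2 + b z + c = 0 with a = 1.492, b = -1.352, c = 1.
Discriminant D = b^2 - 4ac = (-1.352)^2 - 4*(1.492)*1 = 1.827904 - (5.968) = -4.140096.
D < 0, so the roots are the complex-conjugate pair z = (-b +/- i sqrt(-D)) / (2a) = 0.4531 +/- 0.6819i.
For a conjugate pair |z|^2 = z * conj(z) = (product of roots) = c/a = 1/(1.492) = 0.670241, so |z| = sqrt(0.670241) = 0.8187 for both roots.
Moduli of all roots: 0.8187, 0.8187.
All moduli strictly greater than 1? No.
Verdict: Not stationary.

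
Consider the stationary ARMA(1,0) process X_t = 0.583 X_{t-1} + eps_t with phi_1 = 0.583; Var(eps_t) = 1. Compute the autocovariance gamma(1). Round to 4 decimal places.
\gamma(1) = 0.8832

Multiply the model equation by X_{t-k} and take expectations. With theta_0 = psi_0 = 1 and psi_j the MA(infinity) weights, this gives
  gamma(k) - sum_i phi_i gamma(k-i) = c_k,
  c_k = sigma^2 * sum_{j=k..q} theta_j psi_{j-k}   (c_k = 0 for k > q),
using gamma(-m) = gamma(m).
Pure AR (q = 0): c_0 = sigma^2 = 1, c_k = 0 for k >= 1.
Equations for k = 0 and k = 1 (AR order 1):
  gamma(0) = phi_1 gamma(1) + c_0
  gamma(1) = phi_1 gamma(0) + c_1
Substituting the second into the first: gamma(0) (1 - phi_1^2) = c_0 + phi_1 c_1, so
  gamma(0) = c_0 / (1 - phi_1^2) = 1 / (1 - (0.583)^2) = 1 / 0.660111 = 1.514897.
  gamma(1) = phi_1 gamma(0) = (0.583)(1.514897) = 0.883185.
Therefore gamma(1) = 0.8832 (to 4 decimal places).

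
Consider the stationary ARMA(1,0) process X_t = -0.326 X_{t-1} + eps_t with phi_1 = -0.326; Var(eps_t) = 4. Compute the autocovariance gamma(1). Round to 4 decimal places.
\gamma(1) = -1.4591

Multiply the model equation by X_{t-k} and take expectations. With theta_0 = psi_0 = 1 and psi_j the MA(infinity) weights, this gives
  gamma(k) - sum_i phi_i gamma(k-i) = c_k,
  c_k = sigma^2 * sum_{j=k..q} theta_j psi_{j-k}   (c_k = 0 for k > q),
using gamma(-m) = gamma(m).
Pure AR (q = 0): c_0 = sigma^2 = 4, c_k = 0 for k >= 1.
Equations for k = 0 and k = 1 (AR order 1):
  gamma(0) = phi_1 gamma(1) + c_0
  gamma(1) = phi_1 gamma(0) + c_1
Substituting the second into the first: gamma(0) (1 - phi_1^2) = c_0 + phi_1 c_1, so
  gamma(0) = c_0 / (1 - phi_1^2) = 4 / (1 - (-0.326)^2) = 4 / 0.893724 = 4.475655.
  gamma(1) = phi_1 gamma(0) = (-0.326)(4.475655) = -1.459063.
Therefore gamma(1) = -1.4591 (to 4 decimal places).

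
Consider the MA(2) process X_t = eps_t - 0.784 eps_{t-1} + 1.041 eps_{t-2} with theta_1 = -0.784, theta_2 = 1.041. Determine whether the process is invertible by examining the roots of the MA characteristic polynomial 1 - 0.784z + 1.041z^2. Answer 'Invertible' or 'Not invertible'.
\text{Not invertible}

The MA(q) characteristic polynomial is P(z) = 1 - 0.784z + 1.041z^2.
Invertibility requires all roots to lie outside the unit circle, i.e. |z| > 1 for every root.
Set 1 + (-0.784) z + (1.041) z^2 = 0, i.e. a z^2 + b z + c = 0 with a = 1.041, b = -0.784, c = 1.
Discriminant D = b^2 - 4ac = (-0.784)^2 - 4*(1.041)*1 = 0.614656 - (4.164) = -3.549344.
D < 0, so the roots are the complex-conjugate pair z = (-b +/- i sqrt(-D)) / (2a) = 0.3766 +/- 0.9049i.
For a conjugate pair |z|^2 = z * conj(z) = (product of roots) = c/a = 1/(1.041) = 0.960615, so |z| = sqrt(0.960615) = 0.9801 for both roots.
Moduli of all roots: 0.9801, 0.9801.
All moduli strictly greater than 1? No.
Verdict: Not invertible.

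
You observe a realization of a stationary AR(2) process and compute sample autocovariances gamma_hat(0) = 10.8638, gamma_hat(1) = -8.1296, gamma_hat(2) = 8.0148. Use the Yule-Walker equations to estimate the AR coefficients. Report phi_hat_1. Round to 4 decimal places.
\hat\phi_{1} = -0.4460

The Yule-Walker equations for an AR(p) process read, in matrix form,
  Gamma_p phi = r_p,   with   (Gamma_p)_{ij} = gamma(|i - j|),
                       (r_p)_i = gamma(i),   i,j = 1..p.
Substitute the sample gammas (Toeplitz matrix and right-hand side of size 2):
  Gamma_p = [[10.8638, -8.1296], [-8.1296, 10.8638]]
  r_p     = [-8.1296, 8.0148]
Written out:
  10.8638 phi_1 - 8.1296 phi_2 = -8.1296
  -8.1296 phi_1 + 10.8638 phi_2 = 8.0148
Solve by Cramer's rule:
  det = gamma(0)^2 - gamma(1)^2 = (10.8638)^2 - (-8.1296)^2 = 118.02215044 - 66.09039616 = 51.93175428
  phi_hat_1 = [gamma(1) gamma(0) - gamma(1) gamma(2)] / det = [(-8.1296)(10.8638) - (-8.1296)(8.0148)] / 51.93175428 = -23.1612304 / 51.93175428 = -0.446
  phi_hat_2 = [gamma(0) gamma(2) - gamma(1)^2] / det = [(10.8638)(8.0148) - (-8.1296)^2] / 51.93175428 = 20.98078808 / 51.93175428 = 0.404
So phi_hat = [-0.4460, 0.4040].
Therefore phi_hat_1 = -0.4460.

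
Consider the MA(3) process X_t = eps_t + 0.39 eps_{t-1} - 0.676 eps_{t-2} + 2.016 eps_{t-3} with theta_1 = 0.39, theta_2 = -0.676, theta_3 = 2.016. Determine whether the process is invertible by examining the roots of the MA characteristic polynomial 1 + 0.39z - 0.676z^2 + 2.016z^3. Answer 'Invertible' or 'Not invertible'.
\text{Not invertible}

The MA(q) characteristic polynomial is P(z) = 1 + 0.39z - 0.676z^2 + 2.016z^3.
Invertibility requires all roots to lie outside the unit circle, i.e. |z| > 1 for every root.
Degree 3: look for a simple real root z0 first, then factor out (1 - z/z0) and solve the remaining quadratic.
Testing z0 = -0.625: P(-0.625) = 1 + (0.39)(-0.625) + (-0.676)(-0.625)^2 + (2.016)(-0.625)^3
  = 1 + (-0.24375) + (-0.264063) + (-0.492188) = 0.  So z_0 = -0.625 is a root, |z_0| = 0.625.
Divide out the factor (1 + 1.6 z) = (1 - z/z0) (since 1/z0 = -1.6):
  P(z) = (1 + 1.6 z)(1 + (-1.21) z + (1.26) z^2)
  [check: z-coef -1.21 - (-1.6) = 0.39; z^2-coef 1.26 - (-1.6)(-1.21) = -0.676; z^3-coef -(-1.6)(1.26) = 2.016.]
Remaining roots from the quadratic factor 1 + (-1.21) z + (1.26) z^2:
  Set 1 + (-1.21) z + (1.26) z^2 = 0, i.e. a z^2 + b z + c = 0 with a = 1.26, b = -1.21, c = 1.
  Discriminant D = b^2 - 4ac = (-1.21)^2 - 4*(1.26)*1 = 1.4641 - (5.04) = -3.5759.
  D < 0, so the roots are the complex-conjugate pair z = (-b +/- i sqrt(-D)) / (2a) = 0.4802 +/- 0.7504i.
  For a conjugate pair |z|^2 = z * conj(z) = (product of roots) = c/a = 1/(1.26) = 0.793651, so |z| = sqrt(0.793651) = 0.8909 for both roots.
Moduli of all roots: 0.6250, 0.8909, 0.8909.
All moduli strictly greater than 1? No.
Verdict: Not invertible.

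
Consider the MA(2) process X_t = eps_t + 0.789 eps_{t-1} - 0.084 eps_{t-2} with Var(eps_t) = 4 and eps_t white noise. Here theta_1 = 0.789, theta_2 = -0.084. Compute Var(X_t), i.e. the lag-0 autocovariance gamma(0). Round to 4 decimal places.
\gamma(0) = 6.5183

For an MA(q) process X_t = eps_t + sum_i theta_i eps_{t-i} with
Var(eps_t) = sigma^2, the variance is
  gamma(0) = sigma^2 * (1 + sum_i theta_i^2).
  sum_i theta_i^2 = (0.789)^2 + (-0.084)^2 = 0.622521 + 0.007056 = 0.629577.
  gamma(0) = 4 * (1 + 0.629577) = 4 * 1.629577 = 6.518308, which rounds to 6.5183.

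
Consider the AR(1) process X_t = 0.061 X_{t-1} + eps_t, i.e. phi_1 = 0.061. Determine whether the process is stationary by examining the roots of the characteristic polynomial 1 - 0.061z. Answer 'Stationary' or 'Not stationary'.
\text{Stationary}

The AR(p) characteristic polynomial is P(z) = 1 - 0.061z.
Stationarity requires all roots to lie outside the unit circle, i.e. |z| > 1 for every root.
This is linear in z: 1 + (-0.061) z = 0  =>  z = -1/(-0.061) = 16.393443,  |z| = 16.393443.
Moduli of all roots: 16.3934.
All moduli strictly greater than 1? Yes.
Verdict: Stationary.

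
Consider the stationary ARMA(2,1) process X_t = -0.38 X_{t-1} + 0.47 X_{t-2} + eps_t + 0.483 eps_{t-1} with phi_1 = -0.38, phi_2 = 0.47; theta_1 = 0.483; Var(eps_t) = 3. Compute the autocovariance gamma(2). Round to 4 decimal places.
\gamma(2) = 2.1421

Multiply the model equation by X_{t-k} and take expectations. With theta_0 = psi_0 = 1 and psi_j the MA(infinity) weights, this gives
  gamma(k) - sum_i phi_i gamma(k-i) = c_k,
  c_k = sigma^2 * sum_{j=k..q} theta_j psi_{j-k}   (c_k = 0 for k > q),
using gamma(-m) = gamma(m).
psi-weights needed (psi_j = theta_j + sum_i phi_i psi_{j-i}):
  psi_1 = theta_1 + phi_1 = 0.483 + (-0.38) = 0.103
Right-hand sides:
  c_0 = sigma^2 (1 + theta_1 psi_1) = 3 * (1 + (0.483)(0.103)) = 3 * 1.049749 = 3.149247
  c_1 = sigma^2 theta_1 = 3 * (0.483) = 1.449
  c_2 = 0
Equations for k = 0, 1, 2 (AR order 2, c_2 = 0):
  (E0) gamma(0) = phi_1 gamma(1) + phi_2 gamma(2) + c_0
  (E1) gamma(1) = phi_1 gamma(0) + phi_2 gamma(1) + c_1
  (E2) gamma(2) = phi_1 gamma(1) + phi_2 gamma(0)
From (E1): gamma(1) = A gamma(0) + B with
  A = phi_1 / (1 - phi_2) = -0.38 / 0.53 = -0.716981,   B = c_1 / (1 - phi_2) = 1.449 / 0.53 = 2.733962.
Insert (E2) into (E0): gamma(0) (1 - phi_2^2) = phi_1 (1 + phi_2) gamma(1) + c_0.
  phi_1 (1 + phi_2) = (-0.38)(1.47) = -0.5586,   1 - phi_2^2 = 0.7791.
Replace gamma(1) by A gamma(0) + B and collect gamma(0):
  gamma(0) [0.7791 - (-0.5586)(-0.716981)] = (-0.5586)(2.733962) + 3.149247
  gamma(0) * 0.378594 = 1.622056
  gamma(0) = 1.622056 / 0.378594 = 4.284416.
  gamma(1) = A gamma(0) + B = (-0.716981)(4.284416) + (2.733962) = -0.337883.
  gamma(2) = phi_1 gamma(1) + phi_2 gamma(0) = (-0.38)(-0.337883) + (0.47)(4.284416) = 2.142071.
Therefore gamma(2) = 2.1421 (to 4 decimal places).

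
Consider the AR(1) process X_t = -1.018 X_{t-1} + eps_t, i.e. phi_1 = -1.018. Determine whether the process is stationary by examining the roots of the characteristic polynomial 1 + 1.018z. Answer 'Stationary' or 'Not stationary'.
\text{Not stationary}

The AR(p) characteristic polynomial is P(z) = 1 + 1.018z.
Stationarity requires all roots to lie outside the unit circle, i.e. |z| > 1 for every root.
This is linear in z: 1 + (1.018) z = 0  =>  z = -1/(1.018) = -0.982318,  |z| = 0.982318.
Moduli of all roots: 0.9823.
All moduli strictly greater than 1? No.
Verdict: Not stationary.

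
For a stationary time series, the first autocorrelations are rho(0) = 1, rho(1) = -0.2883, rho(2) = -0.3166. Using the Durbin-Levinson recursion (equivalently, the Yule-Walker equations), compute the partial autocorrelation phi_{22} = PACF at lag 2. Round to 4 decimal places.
\phi_{22} = -0.4360

The PACF at lag k is phi_{kk}, the last component of the solution
to the Yule-Walker system G_k phi = r_k where
  (G_k)_{ij} = rho(|i - j|), (r_k)_i = rho(i), i,j = 1..k.
Equivalently, Durbin-Levinson gives phi_{kk} iteratively:
  phi_{11} = rho(1)
  phi_{kk} = [rho(k) - sum_{j=1..k-1} phi_{k-1,j} rho(k-j)]
            / [1 - sum_{j=1..k-1} phi_{k-1,j} rho(j)],
  phi_{k,j} = phi_{k-1,j} - phi_{kk} phi_{k-1,k-j},  j = 1..k-1.
Step k = 1:
  phi_11 = rho(1) = -0.2883.
Step k = 2:
  phi_22 = [rho(2) - phi_11 rho(1)] / [1 - phi_11 rho(1)] = [-0.3166 - (-0.2883)(-0.2883)] / [1 - (-0.2883)(-0.2883)]
         = -0.39971689 / 0.91688311 = -0.436.
Therefore phi_{22} = -0.4360.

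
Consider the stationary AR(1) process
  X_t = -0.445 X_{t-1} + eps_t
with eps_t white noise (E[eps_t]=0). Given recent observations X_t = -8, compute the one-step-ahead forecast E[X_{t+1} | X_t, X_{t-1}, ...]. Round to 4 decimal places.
E[X_{t+1} \mid \mathcal F_t] = 3.5600

For an AR(p) model X_t = c + sum_i phi_i X_{t-i} + eps_t, the
one-step-ahead conditional mean is
  E[X_{t+1} | X_t, ...] = c + sum_i phi_i X_{t+1-i}.
Substitute known values:
  E[X_{t+1} | ...] = (-0.445) * (-8)
                   = 3.5600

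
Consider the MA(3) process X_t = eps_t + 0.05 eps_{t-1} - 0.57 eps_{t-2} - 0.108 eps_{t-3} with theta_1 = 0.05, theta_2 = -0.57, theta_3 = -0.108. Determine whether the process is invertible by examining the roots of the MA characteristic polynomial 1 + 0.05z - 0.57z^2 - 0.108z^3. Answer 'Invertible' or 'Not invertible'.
\text{Invertible}

The MA(q) characteristic polynomial is P(z) = 1 + 0.05z - 0.57z^2 - 0.108z^3.
Invertibility requires all roots to lie outside the unit circle, i.e. |z| > 1 for every root.
Degree 3: look for a simple real root z0 first, then factor out (1 - z/z0) and solve the remaining quadratic.
Testing z0 = -5: P(-5) = 1 + (0.05)(-5) + (-0.57)(-5)^2 + (-0.108)(-5)^3
  = 1 + (-0.25) + (-14.25) + (13.5) = 0.  So z_0 = -5 is a root, |z_0| = 5.
Divide out the factor (1 + 0.2 z) = (1 - z/z0) (since 1/z0 = -0.2):
  P(z) = (1 + 0.2 z)(1 + (-0.15) z + (-0.54) z^2)
  [check: z-coef -0.15 - (-0.2) = 0.05; z^2-coef -0.54 - (-0.2)(-0.15) = -0.57; z^3-coef -(-0.2)(-0.54) = -0.108.]
Remaining roots from the quadratic factor 1 + (-0.15) z + (-0.54) z^2:
  Set 1 + (-0.15) z + (-0.54) z^2 = 0, i.e. a z^2 + b z + c = 0 with a = -0.54, b = -0.15, c = 1.
  Discriminant D = b^2 - 4ac = (-0.15)^2 - 4*(-0.54)*1 = 0.0225 - (-2.16) = 2.1825.
  D >= 0, so the roots are real: z = (-b +/- sqrt(D)) / (2a) = (0.15 +/- 1.477329) / (-1.08).
    z_1 = (0.15 + 1.477329) / (-1.08) = -1.5068,   |z_1| = 1.5068.
    z_2 = (0.15 - 1.477329) / (-1.08) = 1.229,   |z_2| = 1.229.
Moduli of all roots: 5.0000, 1.5068, 1.2290.
All moduli strictly greater than 1? Yes.
Verdict: Invertible.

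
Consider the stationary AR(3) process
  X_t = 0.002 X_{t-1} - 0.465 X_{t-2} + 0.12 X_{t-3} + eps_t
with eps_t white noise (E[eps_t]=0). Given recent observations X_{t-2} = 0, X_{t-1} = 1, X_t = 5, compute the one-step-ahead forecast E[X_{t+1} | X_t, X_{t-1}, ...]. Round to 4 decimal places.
E[X_{t+1} \mid \mathcal F_t] = -0.4550

For an AR(p) model X_t = c + sum_i phi_i X_{t-i} + eps_t, the
one-step-ahead conditional mean is
  E[X_{t+1} | X_t, ...] = c + sum_i phi_i X_{t+1-i}.
Substitute known values:
  E[X_{t+1} | ...] = (0.002) * (5) + (-0.465) * (1) + (0.12) * (0)
                   = -0.4550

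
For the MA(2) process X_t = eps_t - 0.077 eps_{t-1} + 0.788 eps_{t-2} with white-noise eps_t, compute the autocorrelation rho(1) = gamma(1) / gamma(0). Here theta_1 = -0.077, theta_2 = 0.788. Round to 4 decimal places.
\rho(1) = -0.0846

For an MA(q) process with theta_0 = 1, the autocovariance is
  gamma(k) = sigma^2 * sum_{i=0..q-k} theta_i * theta_{i+k},
and rho(k) = gamma(k) / gamma(0). Sigma^2 cancels.
  numerator   = (1)*(-0.077) + (-0.077)*(0.788) = -0.137676.
  denominator = (1)^2 + (-0.077)^2 + (0.788)^2 = 1.626873.
  rho(1) = -0.137676 / 1.626873 = -0.0846.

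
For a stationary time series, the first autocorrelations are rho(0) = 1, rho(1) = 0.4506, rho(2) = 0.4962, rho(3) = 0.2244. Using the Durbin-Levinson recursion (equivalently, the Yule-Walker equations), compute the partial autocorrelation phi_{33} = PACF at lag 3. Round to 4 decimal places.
\phi_{33} = -0.1200

The PACF at lag k is phi_{kk}, the last component of the solution
to the Yule-Walker system G_k phi = r_k where
  (G_k)_{ij} = rho(|i - j|), (r_k)_i = rho(i), i,j = 1..k.
Equivalently, Durbin-Levinson gives phi_{kk} iteratively:
  phi_{11} = rho(1)
  phi_{kk} = [rho(k) - sum_{j=1..k-1} phi_{k-1,j} rho(k-j)]
            / [1 - sum_{j=1..k-1} phi_{k-1,j} rho(j)],
  phi_{k,j} = phi_{k-1,j} - phi_{kk} phi_{k-1,k-j},  j = 1..k-1.
Step k = 1:
  phi_11 = rho(1) = 0.4506.
Step k = 2:
  phi_22 = [rho(2) - phi_11 rho(1)] / [1 - phi_11 rho(1)] = [0.4962 - (0.4506)(0.4506)] / [1 - (0.4506)(0.4506)]
         = 0.29315964 / 0.79695964 = 0.367848.
  Update: phi_21 = phi_11 - phi_22 phi_11 = 0.4506 - (0.367848)(0.4506) = 0.284848.
Step k = 3:
  phi_33 = [rho(3) - phi_21 rho(2) - phi_22 rho(1)] / [1 - phi_21 rho(1) - phi_22 rho(2)]
    numerator   = 0.2244 - (0.284848)(0.4962) - (0.367848)(0.4506) = -0.08269363
    denominator = 1 - (0.284848)(0.4506) - (0.367848)(0.4962) = 0.68912159
  phi_33 = -0.08269363 / 0.68912159 = -0.12.
Therefore phi_{33} = -0.1200.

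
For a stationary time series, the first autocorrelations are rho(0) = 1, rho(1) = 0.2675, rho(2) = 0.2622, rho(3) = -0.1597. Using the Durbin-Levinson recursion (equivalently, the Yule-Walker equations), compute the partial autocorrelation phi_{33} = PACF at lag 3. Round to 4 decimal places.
\phi_{33} = -0.3040

The PACF at lag k is phi_{kk}, the last component of the solution
to the Yule-Walker system G_k phi = r_k where
  (G_k)_{ij} = rho(|i - j|), (r_k)_i = rho(i), i,j = 1..k.
Equivalently, Durbin-Levinson gives phi_{kk} iteratively:
  phi_{11} = rho(1)
  phi_{kk} = [rho(k) - sum_{j=1..k-1} phi_{k-1,j} rho(k-j)]
            / [1 - sum_{j=1..k-1} phi_{k-1,j} rho(j)],
  phi_{k,j} = phi_{k-1,j} - phi_{kk} phi_{k-1,k-j},  j = 1..k-1.
Step k = 1:
  phi_11 = rho(1) = 0.2675.
Step k = 2:
  phi_22 = [rho(2) - phi_11 rho(1)] / [1 - phi_11 rho(1)] = [0.2622 - (0.2675)(0.2675)] / [1 - (0.2675)(0.2675)]
         = 0.19064375 / 0.92844375 = 0.205337.
  Update: phi_21 = phi_11 - phi_22 phi_11 = 0.2675 - (0.205337)(0.2675) = 0.212572.
Step k = 3:
  phi_33 = [rho(3) - phi_21 rho(2) - phi_22 rho(1)] / [1 - phi_21 rho(1) - phi_22 rho(2)]
    numerator   = -0.1597 - (0.212572)(0.2622) - (0.205337)(0.2675) = -0.2703641
    denominator = 1 - (0.212572)(0.2675) - (0.205337)(0.2622) = 0.88929756
  phi_33 = -0.2703641 / 0.88929756 = -0.304.
Therefore phi_{33} = -0.3040.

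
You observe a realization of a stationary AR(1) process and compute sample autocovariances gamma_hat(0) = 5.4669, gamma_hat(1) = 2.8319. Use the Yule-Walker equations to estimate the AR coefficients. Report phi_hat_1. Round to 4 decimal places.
\hat\phi_{1} = 0.5180

The Yule-Walker equations for an AR(p) process read, in matrix form,
  Gamma_p phi = r_p,   with   (Gamma_p)_{ij} = gamma(|i - j|),
                       (r_p)_i = gamma(i),   i,j = 1..p.
Substitute the sample gammas (Toeplitz matrix and right-hand side of size 1):
  Gamma_p = [[5.4669]]
  r_p     = [2.8319]
With p = 1 this is the single equation gamma(0) phi_1 = gamma(1):
  phi_hat_1 = gamma(1) / gamma(0) = 2.8319 / 5.4669 = 0.5180.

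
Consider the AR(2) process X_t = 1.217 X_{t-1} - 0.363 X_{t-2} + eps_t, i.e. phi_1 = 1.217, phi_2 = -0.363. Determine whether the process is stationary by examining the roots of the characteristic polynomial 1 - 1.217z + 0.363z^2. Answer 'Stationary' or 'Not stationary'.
\text{Stationary}

The AR(p) characteristic polynomial is P(z) = 1 - 1.217z + 0.363z^2.
Stationarity requires all roots to lie outside the unit circle, i.e. |z| > 1 for every root.
Set 1 + (-1.217) z + (0.363) z^2 = 0, i.e. a z^2 + b z + c = 0 with a = 0.363, b = -1.217, c = 1.
Discriminant D = b^2 - 4ac = (-1.217)^2 - 4*(0.363)*1 = 1.481089 - (1.452) = 0.029089.
D >= 0, so the roots are real: z = (-b +/- sqrt(D)) / (2a) = (1.217 +/- 0.170555) / (0.726).
  z_1 = (1.217 + 0.170555) / (0.726) = 1.9112,   |z_1| = 1.9112.
  z_2 = (1.217 - 0.170555) / (0.726) = 1.4414,   |z_2| = 1.4414.
Moduli of all roots: 1.9112, 1.4414.
All moduli strictly greater than 1? Yes.
Verdict: Stationary.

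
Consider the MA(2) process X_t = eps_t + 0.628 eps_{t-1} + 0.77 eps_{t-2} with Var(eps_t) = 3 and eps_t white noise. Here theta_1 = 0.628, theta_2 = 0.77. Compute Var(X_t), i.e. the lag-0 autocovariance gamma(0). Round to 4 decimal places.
\gamma(0) = 5.9619

For an MA(q) process X_t = eps_t + sum_i theta_i eps_{t-i} with
Var(eps_t) = sigma^2, the variance is
  gamma(0) = sigma^2 * (1 + sum_i theta_i^2).
  sum_i theta_i^2 = (0.628)^2 + (0.77)^2 = 0.394384 + 0.5929 = 0.987284.
  gamma(0) = 3 * (1 + 0.987284) = 3 * 1.987284 = 5.961852, which rounds to 5.9619.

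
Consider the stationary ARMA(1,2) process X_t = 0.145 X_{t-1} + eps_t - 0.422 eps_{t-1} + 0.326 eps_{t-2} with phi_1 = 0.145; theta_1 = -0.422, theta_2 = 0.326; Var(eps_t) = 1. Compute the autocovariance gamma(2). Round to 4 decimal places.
\gamma(2) = 0.2761

Multiply the model equation by X_{t-k} and take expectations. With theta_0 = psi_0 = 1 and psi_j the MA(infinity) weights, this gives
  gamma(k) - sum_i phi_i gamma(k-i) = c_k,
  c_k = sigma^2 * sum_{j=k..q} theta_j psi_{j-k}   (c_k = 0 for k > q),
using gamma(-m) = gamma(m).
psi-weights needed (psi_j = theta_j + sum_i phi_i psi_{j-i}):
  psi_1 = theta_1 + phi_1 = -0.422 + (0.145) = -0.277
  psi_2 = theta_2 + phi_1 psi_1 = 0.326 + (0.145)(-0.277) = 0.285835
Right-hand sides:
  c_0 = sigma^2 (1 + theta_1 psi_1 + theta_2 psi_2) = 1 * (1 + (-0.422)(-0.277) + (0.326)(0.285835)) = 1 * 1.210076 = 1.210076
  c_1 = sigma^2 (theta_1 + theta_2 psi_1) = 1 * (-0.422 + (0.326)(-0.277)) = -0.512302
  c_2 = sigma^2 theta_2 = 1 * (0.326) = 0.326
Equations for k = 0 and k = 1 (AR order 1):
  gamma(0) = phi_1 gamma(1) + c_0
  gamma(1) = phi_1 gamma(0) + c_1
Substituting the second into the first: gamma(0) (1 - phi_1^2) = c_0 + phi_1 c_1, so
  gamma(0) = (c_0 + phi_1 c_1) / (1 - phi_1^2) = (1.210076 + (0.145)(-0.512302)) / (1 - (0.145)^2) = 1.135792 / 0.978975 = 1.160185.
  gamma(1) = phi_1 gamma(0) + c_1 = (0.145)(1.160185) + (-0.512302) = -0.344075.
For k = 2: gamma(2) = phi_1 gamma(1) + c_2
  = (0.145)(-0.344075) + (0.326) = 0.276109.
Therefore gamma(2) = 0.2761 (to 4 decimal places).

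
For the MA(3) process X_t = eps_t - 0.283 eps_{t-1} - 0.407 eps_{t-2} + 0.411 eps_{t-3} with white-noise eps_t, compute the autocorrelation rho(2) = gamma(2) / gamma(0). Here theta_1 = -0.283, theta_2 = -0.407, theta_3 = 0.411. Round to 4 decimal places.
\rho(2) = -0.3699

For an MA(q) process with theta_0 = 1, the autocovariance is
  gamma(k) = sigma^2 * sum_{i=0..q-k} theta_i * theta_{i+k},
and rho(k) = gamma(k) / gamma(0). Sigma^2 cancels.
  numerator   = (1)*(-0.407) + (-0.283)*(0.411) = -0.523313.
  denominator = (1)^2 + (-0.283)^2 + (-0.407)^2 + (0.411)^2 = 1.414659.
  rho(2) = -0.523313 / 1.414659 = -0.3699.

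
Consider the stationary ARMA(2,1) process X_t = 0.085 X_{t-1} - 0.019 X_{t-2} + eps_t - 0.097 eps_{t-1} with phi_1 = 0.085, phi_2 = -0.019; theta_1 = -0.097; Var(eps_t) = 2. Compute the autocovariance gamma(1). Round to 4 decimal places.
\gamma(1) = -0.0235

Multiply the model equation by X_{t-k} and take expectations. With theta_0 = psi_0 = 1 and psi_j the MA(infinity) weights, this gives
  gamma(k) - sum_i phi_i gamma(k-i) = c_k,
  c_k = sigma^2 * sum_{j=k..q} theta_j psi_{j-k}   (c_k = 0 for k > q),
using gamma(-m) = gamma(m).
psi-weights needed (psi_j = theta_j + sum_i phi_i psi_{j-i}):
  psi_1 = theta_1 + phi_1 = -0.097 + (0.085) = -0.012
Right-hand sides:
  c_0 = sigma^2 (1 + theta_1 psi_1) = 2 * (1 + (-0.097)(-0.012)) = 2 * 1.001164 = 2.002328
  c_1 = sigma^2 theta_1 = 2 * (-0.097) = -0.194
  c_2 = 0
Equations for k = 0, 1, 2 (AR order 2, c_2 = 0):
  (E0) gamma(0) = phi_1 gamma(1) + phi_2 gamma(2) + c_0
  (E1) gamma(1) = phi_1 gamma(0) + phi_2 gamma(1) + c_1
  (E2) gamma(2) = phi_1 gamma(1) + phi_2 gamma(0)
From (E1): gamma(1) = A gamma(0) + B with
  A = phi_1 / (1 - phi_2) = 0.085 / 1.019 = 0.083415,   B = c_1 / (1 - phi_2) = -0.194 / 1.019 = -0.190383.
Insert (E2) into (E0): gamma(0) (1 - phi_2^2) = phi_1 (1 + phi_2) gamma(1) + c_0.
  phi_1 (1 + phi_2) = (0.085)(0.981) = 0.083385,   1 - phi_2^2 = 0.999639.
Replace gamma(1) by A gamma(0) + B and collect gamma(0):
  gamma(0) [0.999639 - (0.083385)(0.083415)] = (0.083385)(-0.190383) + 2.002328
  gamma(0) * 0.992683 = 1.986453
  gamma(0) = 1.986453 / 0.992683 = 2.001094.
  gamma(1) = A gamma(0) + B = (0.083415)(2.001094) + (-0.190383) = -0.023461.
Therefore gamma(1) = -0.0235 (to 4 decimal places).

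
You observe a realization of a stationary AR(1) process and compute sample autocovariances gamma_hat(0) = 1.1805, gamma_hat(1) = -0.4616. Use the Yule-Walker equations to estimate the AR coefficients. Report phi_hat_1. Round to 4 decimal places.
\hat\phi_{1} = -0.3910

The Yule-Walker equations for an AR(p) process read, in matrix form,
  Gamma_p phi = r_p,   with   (Gamma_p)_{ij} = gamma(|i - j|),
                       (r_p)_i = gamma(i),   i,j = 1..p.
Substitute the sample gammas (Toeplitz matrix and right-hand side of size 1):
  Gamma_p = [[1.1805]]
  r_p     = [-0.4616]
With p = 1 this is the single equation gamma(0) phi_1 = gamma(1):
  phi_hat_1 = gamma(1) / gamma(0) = -0.4616 / 1.1805 = -0.3910.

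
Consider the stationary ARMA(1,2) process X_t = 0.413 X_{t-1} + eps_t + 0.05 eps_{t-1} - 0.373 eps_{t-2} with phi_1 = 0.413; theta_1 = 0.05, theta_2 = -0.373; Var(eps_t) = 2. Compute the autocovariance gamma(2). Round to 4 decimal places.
\gamma(2) = -0.4195

Multiply the model equation by X_{t-k} and take expectations. With theta_0 = psi_0 = 1 and psi_j the MA(infinity) weights, this gives
  gamma(k) - sum_i phi_i gamma(k-i) = c_k,
  c_k = sigma^2 * sum_{j=k..q} theta_j psi_{j-k}   (c_k = 0 for k > q),
using gamma(-m) = gamma(m).
psi-weights needed (psi_j = theta_j + sum_i phi_i psi_{j-i}):
  psi_1 = theta_1 + phi_1 = 0.05 + (0.413) = 0.463
  psi_2 = theta_2 + phi_1 psi_1 = -0.373 + (0.413)(0.463) = -0.181781
Right-hand sides:
  c_0 = sigma^2 (1 + theta_1 psi_1 + theta_2 psi_2) = 2 * (1 + (0.05)(0.463) + (-0.373)(-0.181781)) = 2 * 1.090954 = 2.181909
  c_1 = sigma^2 (theta_1 + theta_2 psi_1) = 2 * (0.05 + (-0.373)(0.463)) = -0.245398
  c_2 = sigma^2 theta_2 = 2 * (-0.373) = -0.746
Equations for k = 0 and k = 1 (AR order 1):
  gamma(0) = phi_1 gamma(1) + c_0
  gamma(1) = phi_1 gamma(0) + c_1
Substituting the second into the first: gamma(0) (1 - phi_1^2) = c_0 + phi_1 c_1, so
  gamma(0) = (c_0 + phi_1 c_1) / (1 - phi_1^2) = (2.181909 + (0.413)(-0.245398)) / (1 - (0.413)^2) = 2.080559 / 0.829431 = 2.508418.
  gamma(1) = phi_1 gamma(0) + c_1 = (0.413)(2.508418) + (-0.245398) = 0.790578.
For k = 2: gamma(2) = phi_1 gamma(1) + c_2
  = (0.413)(0.790578) + (-0.746) = -0.419491.
Therefore gamma(2) = -0.4195 (to 4 decimal places).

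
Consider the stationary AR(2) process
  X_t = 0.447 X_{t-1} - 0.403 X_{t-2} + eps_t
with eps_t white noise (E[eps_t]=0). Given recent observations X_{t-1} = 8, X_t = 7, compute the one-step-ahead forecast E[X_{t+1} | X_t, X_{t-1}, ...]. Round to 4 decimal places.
E[X_{t+1} \mid \mathcal F_t] = -0.0950

For an AR(p) model X_t = c + sum_i phi_i X_{t-i} + eps_t, the
one-step-ahead conditional mean is
  E[X_{t+1} | X_t, ...] = c + sum_i phi_i X_{t+1-i}.
Substitute known values:
  E[X_{t+1} | ...] = (0.447) * (7) + (-0.403) * (8)
                   = -0.0950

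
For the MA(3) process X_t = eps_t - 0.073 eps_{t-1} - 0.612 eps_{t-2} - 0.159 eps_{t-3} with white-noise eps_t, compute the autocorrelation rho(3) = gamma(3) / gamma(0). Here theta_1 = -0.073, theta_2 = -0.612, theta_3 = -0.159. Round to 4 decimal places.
\rho(3) = -0.1132

For an MA(q) process with theta_0 = 1, the autocovariance is
  gamma(k) = sigma^2 * sum_{i=0..q-k} theta_i * theta_{i+k},
and rho(k) = gamma(k) / gamma(0). Sigma^2 cancels.
  numerator   = (1)*(-0.159) = -0.159.
  denominator = (1)^2 + (-0.073)^2 + (-0.612)^2 + (-0.159)^2 = 1.405154.
  rho(3) = -0.159 / 1.405154 = -0.1132.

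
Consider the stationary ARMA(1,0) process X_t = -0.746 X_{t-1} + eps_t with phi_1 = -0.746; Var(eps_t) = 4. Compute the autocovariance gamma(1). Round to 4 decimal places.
\gamma(1) = -6.7285

Multiply the model equation by X_{t-k} and take expectations. With theta_0 = psi_0 = 1 and psi_j the MA(infinity) weights, this gives
  gamma(k) - sum_i phi_i gamma(k-i) = c_k,
  c_k = sigma^2 * sum_{j=k..q} theta_j psi_{j-k}   (c_k = 0 for k > q),
using gamma(-m) = gamma(m).
Pure AR (q = 0): c_0 = sigma^2 = 4, c_k = 0 for k >= 1.
Equations for k = 0 and k = 1 (AR order 1):
  gamma(0) = phi_1 gamma(1) + c_0
  gamma(1) = phi_1 gamma(0) + c_1
Substituting the second into the first: gamma(0) (1 - phi_1^2) = c_0 + phi_1 c_1, so
  gamma(0) = c_0 / (1 - phi_1^2) = 4 / (1 - (-0.746)^2) = 4 / 0.443484 = 9.019491.
  gamma(1) = phi_1 gamma(0) = (-0.746)(9.019491) = -6.72854.
Therefore gamma(1) = -6.7285 (to 4 decimal places).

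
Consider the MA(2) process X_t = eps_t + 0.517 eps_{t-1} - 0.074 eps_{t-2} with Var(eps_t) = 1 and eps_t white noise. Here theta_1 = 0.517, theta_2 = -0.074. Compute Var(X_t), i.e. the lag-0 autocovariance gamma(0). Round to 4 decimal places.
\gamma(0) = 1.2728

For an MA(q) process X_t = eps_t + sum_i theta_i eps_{t-i} with
Var(eps_t) = sigma^2, the variance is
  gamma(0) = sigma^2 * (1 + sum_i theta_i^2).
  sum_i theta_i^2 = (0.517)^2 + (-0.074)^2 = 0.267289 + 0.005476 = 0.272765.
  gamma(0) = 1 * (1 + 0.272765) = 1 * 1.272765 = 1.272765, which rounds to 1.2728.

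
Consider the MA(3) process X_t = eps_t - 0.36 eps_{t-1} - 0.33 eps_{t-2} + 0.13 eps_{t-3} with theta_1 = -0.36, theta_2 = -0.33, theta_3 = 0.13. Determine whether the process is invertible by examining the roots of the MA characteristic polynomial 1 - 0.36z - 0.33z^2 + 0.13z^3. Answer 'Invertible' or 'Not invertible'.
\text{Invertible}

The MA(q) characteristic polynomial is P(z) = 1 - 0.36z - 0.33z^2 + 0.13z^3.
Invertibility requires all roots to lie outside the unit circle, i.e. |z| > 1 for every root.
Degree 3: look for a simple real root z0 first, then factor out (1 - z/z0) and solve the remaining quadratic.
Testing z0 = 2: P(2) = 1 + (-0.36)(2) + (-0.33)(2)^2 + (0.13)(2)^3
  = 1 + (-0.72) + (-1.32) + (1.04) = 0.  So z_0 = 2 is a root, |z_0| = 2.
Divide out the factor (1 - 0.5 z) = (1 - z/z0) (since 1/z0 = 0.5):
  P(z) = (1 - 0.5 z)(1 + (0.14) z + (-0.26) z^2)
  [check: z-coef 0.14 - (0.5) = -0.36; z^2-coef -0.26 - (0.5)(0.14) = -0.33; z^3-coef -(0.5)(-0.26) = 0.13.]
Remaining roots from the quadratic factor 1 + (0.14) z + (-0.26) z^2:
  Set 1 + (0.14) z + (-0.26) z^2 = 0, i.e. a z^2 + b z + c = 0 with a = -0.26, b = 0.14, c = 1.
  Discriminant D = b^2 - 4ac = (0.14)^2 - 4*(-0.26)*1 = 0.0196 - (-1.04) = 1.0596.
  D >= 0, so the roots are real: z = (-b +/- sqrt(D)) / (2a) = (-0.14 +/- 1.029369) / (-0.52).
    z_1 = (-0.14 + 1.029369) / (-0.52) = -1.7103,   |z_1| = 1.7103.
    z_2 = (-0.14 - 1.029369) / (-0.52) = 2.2488,   |z_2| = 2.2488.
Moduli of all roots: 2.0000, 1.7103, 2.2488.
All moduli strictly greater than 1? Yes.
Verdict: Invertible.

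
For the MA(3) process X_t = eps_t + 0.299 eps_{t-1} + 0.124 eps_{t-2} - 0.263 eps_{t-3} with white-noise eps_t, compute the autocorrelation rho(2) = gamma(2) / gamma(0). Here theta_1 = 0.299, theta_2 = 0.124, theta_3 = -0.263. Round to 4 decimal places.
\rho(2) = 0.0386

For an MA(q) process with theta_0 = 1, the autocovariance is
  gamma(k) = sigma^2 * sum_{i=0..q-k} theta_i * theta_{i+k},
and rho(k) = gamma(k) / gamma(0). Sigma^2 cancels.
  numerator   = (1)*(0.124) + (0.299)*(-0.263) = 0.045363.
  denominator = (1)^2 + (0.299)^2 + (0.124)^2 + (-0.263)^2 = 1.173946.
  rho(2) = 0.045363 / 1.173946 = 0.0386.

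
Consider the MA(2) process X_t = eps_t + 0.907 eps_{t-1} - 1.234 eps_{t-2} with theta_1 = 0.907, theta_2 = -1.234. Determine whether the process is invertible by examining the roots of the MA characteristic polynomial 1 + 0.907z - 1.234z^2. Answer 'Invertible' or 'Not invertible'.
\text{Not invertible}

The MA(q) characteristic polynomial is P(z) = 1 + 0.907z - 1.234z^2.
Invertibility requires all roots to lie outside the unit circle, i.e. |z| > 1 for every root.
Set 1 + (0.907) z + (-1.234) z^2 = 0, i.e. a z^2 + b z + c = 0 with a = -1.234, b = 0.907, c = 1.
Discriminant D = b^2 - 4ac = (0.907)^2 - 4*(-1.234)*1 = 0.822649 - (-4.936) = 5.758649.
D >= 0, so the roots are real: z = (-b +/- sqrt(D)) / (2a) = (-0.907 +/- 2.399719) / (-2.468).
  z_1 = (-0.907 + 2.399719) / (-2.468) = -0.6048,   |z_1| = 0.6048.
  z_2 = (-0.907 - 2.399719) / (-2.468) = 1.3398,   |z_2| = 1.3398.
Moduli of all roots: 0.6048, 1.3398.
All moduli strictly greater than 1? No.
Verdict: Not invertible.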